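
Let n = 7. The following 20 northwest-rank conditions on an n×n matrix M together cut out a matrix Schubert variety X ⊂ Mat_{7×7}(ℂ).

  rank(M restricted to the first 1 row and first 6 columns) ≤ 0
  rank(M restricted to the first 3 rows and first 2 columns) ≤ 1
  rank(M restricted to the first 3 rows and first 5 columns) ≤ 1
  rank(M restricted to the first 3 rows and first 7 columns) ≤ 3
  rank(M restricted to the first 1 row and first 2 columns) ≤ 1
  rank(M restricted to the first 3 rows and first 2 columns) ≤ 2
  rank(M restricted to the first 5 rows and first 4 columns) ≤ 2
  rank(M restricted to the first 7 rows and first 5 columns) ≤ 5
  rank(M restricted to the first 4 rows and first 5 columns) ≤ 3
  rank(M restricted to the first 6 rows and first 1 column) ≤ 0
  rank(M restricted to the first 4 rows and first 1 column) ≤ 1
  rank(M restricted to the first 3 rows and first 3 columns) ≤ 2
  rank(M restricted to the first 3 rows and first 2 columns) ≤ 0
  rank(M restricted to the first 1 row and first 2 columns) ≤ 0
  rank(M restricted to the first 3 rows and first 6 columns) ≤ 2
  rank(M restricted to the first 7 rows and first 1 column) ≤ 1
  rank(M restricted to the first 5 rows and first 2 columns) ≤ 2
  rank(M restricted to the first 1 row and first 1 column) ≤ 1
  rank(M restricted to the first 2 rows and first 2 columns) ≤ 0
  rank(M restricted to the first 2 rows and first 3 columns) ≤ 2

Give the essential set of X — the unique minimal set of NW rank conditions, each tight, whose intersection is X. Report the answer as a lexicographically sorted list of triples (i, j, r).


Computing R[i][j] = min implied NW-rank bound (n=7, 20 conditions):

  R[1]: 0  0  0  0  0  0  1
  R[2]: 0  0  1  1  1  1  2
  R[3]: 0  0  1  1  1  2  3
  R[4]: 0  1  2  2  2  3  4
  R[5]: 0  1  2  2  3  4  5
  R[6]: 0  1  2  3  4  5  6
  R[7]: 1  2  3  4  5  6  7

second differences of R give the permutation w = (7, 3, 6, 2, 5, 4, 1).

|D(w)|=16, |Ess(w)|=5:

[(1, 6, 0), (3, 2, 0), (3, 5, 1), (5, 4, 2), (6, 1, 0)]


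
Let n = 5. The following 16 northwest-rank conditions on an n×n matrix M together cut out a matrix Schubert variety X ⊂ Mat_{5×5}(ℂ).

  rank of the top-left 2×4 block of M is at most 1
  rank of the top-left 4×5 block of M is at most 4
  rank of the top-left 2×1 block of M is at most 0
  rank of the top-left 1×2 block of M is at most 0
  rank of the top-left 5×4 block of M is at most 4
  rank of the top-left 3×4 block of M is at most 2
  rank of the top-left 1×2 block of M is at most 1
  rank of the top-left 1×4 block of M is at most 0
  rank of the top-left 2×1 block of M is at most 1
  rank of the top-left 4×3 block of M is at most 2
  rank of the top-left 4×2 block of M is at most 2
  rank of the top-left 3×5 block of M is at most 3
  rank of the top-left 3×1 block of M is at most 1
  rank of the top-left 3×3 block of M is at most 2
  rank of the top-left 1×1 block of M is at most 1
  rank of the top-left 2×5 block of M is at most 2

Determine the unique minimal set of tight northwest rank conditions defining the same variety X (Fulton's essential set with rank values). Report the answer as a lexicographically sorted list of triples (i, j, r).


Propagating the 16 rank bounds to every northwest block:

  i=1: 0 0 0 0 1
  i=2: 0 1 1 1 2
  i=3: 1 2 2 2 3
  i=4: 1 2 2 3 4
  i=5: 1 2 3 4 5

so w = (5, 2, 1, 4, 3).

|D(w)|=6, |Ess(w)|=3:

[(1, 4, 0), (2, 1, 0), (4, 3, 2)]


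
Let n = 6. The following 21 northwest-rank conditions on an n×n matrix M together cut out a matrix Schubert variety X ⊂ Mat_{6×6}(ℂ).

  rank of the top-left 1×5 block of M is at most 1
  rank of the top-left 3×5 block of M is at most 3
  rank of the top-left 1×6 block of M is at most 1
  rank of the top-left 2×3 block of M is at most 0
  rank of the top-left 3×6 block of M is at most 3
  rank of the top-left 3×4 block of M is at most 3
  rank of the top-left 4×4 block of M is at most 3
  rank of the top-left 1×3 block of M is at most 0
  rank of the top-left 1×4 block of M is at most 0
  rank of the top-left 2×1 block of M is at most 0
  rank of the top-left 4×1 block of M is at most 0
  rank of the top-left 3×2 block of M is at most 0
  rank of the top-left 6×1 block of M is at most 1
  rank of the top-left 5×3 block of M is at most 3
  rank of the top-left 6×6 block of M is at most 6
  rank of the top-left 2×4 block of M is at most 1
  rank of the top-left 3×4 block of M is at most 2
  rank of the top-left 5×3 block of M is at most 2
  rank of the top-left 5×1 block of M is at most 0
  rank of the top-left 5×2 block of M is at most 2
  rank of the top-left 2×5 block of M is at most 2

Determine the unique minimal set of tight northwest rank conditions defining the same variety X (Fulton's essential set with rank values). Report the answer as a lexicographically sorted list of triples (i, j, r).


Computing R[i][j] = min implied NW-rank bound (n=6, 21 conditions):

  R[1]: 0  0  0  0  1  1
  R[2]: 0  0  0  1  2  2
  R[3]: 0  0  1  2  3  3
  R[4]: 0  1  2  3  4  4
  R[5]: 0  1  2  3  4  5
  R[6]: 1  2  3  4  5  6

the unique w with this rank table is (5, 4, 3, 2, 6, 1).

ℓ(w)=11; the 4 essential cells (i,j,r):

[(1, 4, 0), (2, 3, 0), (3, 2, 0), (5, 1, 0)]


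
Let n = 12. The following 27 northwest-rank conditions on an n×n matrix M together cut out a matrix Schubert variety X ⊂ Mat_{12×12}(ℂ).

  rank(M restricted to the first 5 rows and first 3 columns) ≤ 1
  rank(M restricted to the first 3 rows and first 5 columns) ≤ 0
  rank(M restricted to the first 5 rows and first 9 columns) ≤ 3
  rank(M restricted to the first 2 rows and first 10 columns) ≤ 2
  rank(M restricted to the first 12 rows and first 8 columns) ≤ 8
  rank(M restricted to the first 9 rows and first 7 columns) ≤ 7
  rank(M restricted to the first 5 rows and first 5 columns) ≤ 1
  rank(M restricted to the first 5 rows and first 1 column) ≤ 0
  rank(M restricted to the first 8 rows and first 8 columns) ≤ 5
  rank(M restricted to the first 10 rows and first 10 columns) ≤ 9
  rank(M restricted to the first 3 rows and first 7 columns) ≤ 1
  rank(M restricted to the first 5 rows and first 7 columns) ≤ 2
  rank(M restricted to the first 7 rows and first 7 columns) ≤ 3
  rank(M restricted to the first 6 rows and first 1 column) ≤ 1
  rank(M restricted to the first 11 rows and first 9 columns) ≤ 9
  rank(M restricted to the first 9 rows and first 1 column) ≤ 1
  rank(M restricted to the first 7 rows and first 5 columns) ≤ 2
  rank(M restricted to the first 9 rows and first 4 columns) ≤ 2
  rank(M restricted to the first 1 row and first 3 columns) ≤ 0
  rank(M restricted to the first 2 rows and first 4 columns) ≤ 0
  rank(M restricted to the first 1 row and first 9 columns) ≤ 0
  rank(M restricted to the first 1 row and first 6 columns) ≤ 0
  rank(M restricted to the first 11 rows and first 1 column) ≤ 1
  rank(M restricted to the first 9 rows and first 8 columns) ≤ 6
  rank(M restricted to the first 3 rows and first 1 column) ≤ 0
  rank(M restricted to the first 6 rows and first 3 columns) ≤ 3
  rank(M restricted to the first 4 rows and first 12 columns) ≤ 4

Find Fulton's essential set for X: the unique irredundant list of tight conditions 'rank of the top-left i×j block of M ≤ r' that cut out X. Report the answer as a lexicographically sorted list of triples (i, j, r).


Recovering R(i,j) via the rank-extension bound from the 27 conditions:

  row 1: 0, 0, 0, 0, 0, 0, 0, 0, 0, 1, 1, 1
  row 2: 0, 0, 0, 0, 0, 1, 1, 1, 1, 2, 2, 2
  row 3: 0, 0, 0, 0, 0, 1, 1, 2, 2, 3, 3, 3
  row 4: 0, 1, 1, 1, 1, 2, 2, 3, 3, 4, 4, 4
  row 5: 0, 1, 1, 1, 1, 2, 2, 3, 3, 4, 5, 5
  row 6: 1, 2, 2, 2, 2, 3, 3, 4, 4, 5, 6, 6
  row 7: 1, 2, 2, 2, 2, 3, 3, 4, 5, 6, 7, 7
  row 8: 1, 2, 2, 2, 3, 4, 4, 5, 6, 7, 8, 8
  row 9: 1, 2, 2, 2, 3, 4, 5, 6, 7, 8, 9, 9
  row 10: 1, 2, 3, 3, 4, 5, 6, 7, 8, 9, 10, 10
  row 11: 1, 2, 3, 4, 5, 6, 7, 8, 9, 10, 11, 11
  row 12: 1, 2, 3, 4, 5, 6, 7, 8, 9, 10, 11, 12

second differences of R give the permutation w = (10, 6, 8, 2, 11, 1, 9, 5, 7, 3, 4, 12).

D(w) has 35 cells with 10 SE-corners; essential set:

[(1, 9, 0), (3, 5, 0), (3, 7, 1), (5, 1, 0), (5, 5, 1), (5, 7, 2), (5, 9, 3), (7, 5, 2), (7, 7, 3), (9, 4, 2)]


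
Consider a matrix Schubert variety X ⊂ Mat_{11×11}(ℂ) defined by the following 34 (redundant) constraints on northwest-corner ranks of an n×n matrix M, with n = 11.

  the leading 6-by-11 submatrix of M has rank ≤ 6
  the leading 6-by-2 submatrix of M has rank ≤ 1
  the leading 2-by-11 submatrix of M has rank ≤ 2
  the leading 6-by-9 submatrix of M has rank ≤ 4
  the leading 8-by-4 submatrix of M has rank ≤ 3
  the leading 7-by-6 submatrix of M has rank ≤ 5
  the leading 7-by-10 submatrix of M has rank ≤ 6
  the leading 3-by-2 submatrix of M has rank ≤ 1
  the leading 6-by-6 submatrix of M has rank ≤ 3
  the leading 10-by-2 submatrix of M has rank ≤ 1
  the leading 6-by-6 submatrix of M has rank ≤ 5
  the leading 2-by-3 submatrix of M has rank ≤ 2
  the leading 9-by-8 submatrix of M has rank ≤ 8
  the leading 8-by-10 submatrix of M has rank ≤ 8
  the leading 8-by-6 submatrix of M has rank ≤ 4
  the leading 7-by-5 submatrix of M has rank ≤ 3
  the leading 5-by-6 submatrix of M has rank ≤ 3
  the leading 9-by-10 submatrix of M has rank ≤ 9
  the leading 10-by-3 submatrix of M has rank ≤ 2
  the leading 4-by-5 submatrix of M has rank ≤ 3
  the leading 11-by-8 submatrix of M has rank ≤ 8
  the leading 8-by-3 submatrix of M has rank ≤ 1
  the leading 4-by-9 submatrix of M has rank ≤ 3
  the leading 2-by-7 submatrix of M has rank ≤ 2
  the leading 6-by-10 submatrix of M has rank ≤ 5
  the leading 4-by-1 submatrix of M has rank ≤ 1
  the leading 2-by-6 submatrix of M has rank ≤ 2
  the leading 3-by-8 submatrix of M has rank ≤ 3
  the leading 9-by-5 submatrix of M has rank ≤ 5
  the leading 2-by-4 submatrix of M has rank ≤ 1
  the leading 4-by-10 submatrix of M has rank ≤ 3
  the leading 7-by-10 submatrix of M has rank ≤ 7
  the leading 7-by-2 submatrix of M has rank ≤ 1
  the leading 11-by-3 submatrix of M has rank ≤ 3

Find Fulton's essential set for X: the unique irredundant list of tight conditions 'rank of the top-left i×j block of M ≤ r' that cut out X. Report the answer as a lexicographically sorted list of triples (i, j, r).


Recovering R(i,j) via the rank-extension bound from the 34 conditions:

  1 | 1 | 1 | 1 | 1 | 1 | 1 | 1 | 1 | 1 | 1
  1 | 1 | 1 | 1 | 2 | 2 | 2 | 2 | 2 | 2 | 2
  1 | 1 | 1 | 2 | 3 | 3 | 3 | 3 | 3 | 3 | 3
  1 | 1 | 1 | 2 | 3 | 3 | 3 | 3 | 3 | 3 | 4
  1 | 1 | 1 | 2 | 3 | 3 | 4 | 4 | 4 | 4 | 5
  1 | 1 | 1 | 2 | 3 | 3 | 4 | 4 | 4 | 5 | 6
  1 | 1 | 1 | 2 | 3 | 4 | 5 | 5 | 5 | 6 | 7
  1 | 1 | 1 | 2 | 3 | 4 | 5 | 6 | 6 | 7 | 8
  1 | 1 | 2 | 3 | 4 | 5 | 6 | 7 | 7 | 8 | 9
  1 | 1 | 2 | 3 | 4 | 5 | 6 | 7 | 8 | 9 | 10
  1 | 2 | 3 | 4 | 5 | 6 | 7 | 8 | 9 | 10 | 11

the unique w with this rank table is (1, 5, 4, 11, 7, 10, 6, 8, 3, 9, 2).

|D(w)|=26, |Ess(w)|=6:

[(2, 4, 1), (4, 10, 3), (6, 6, 3), (6, 9, 4), (8, 3, 1), (10, 2, 1)]


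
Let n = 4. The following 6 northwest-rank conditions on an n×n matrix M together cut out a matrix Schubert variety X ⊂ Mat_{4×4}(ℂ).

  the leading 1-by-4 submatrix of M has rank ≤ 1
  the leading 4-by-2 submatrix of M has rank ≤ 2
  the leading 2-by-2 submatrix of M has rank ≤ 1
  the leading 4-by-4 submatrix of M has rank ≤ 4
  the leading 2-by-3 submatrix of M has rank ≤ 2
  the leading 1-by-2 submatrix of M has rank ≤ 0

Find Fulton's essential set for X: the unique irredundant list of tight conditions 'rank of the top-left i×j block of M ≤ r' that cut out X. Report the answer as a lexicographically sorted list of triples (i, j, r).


Propagating the 6 rank bounds to every northwest block:

  i=1: 0, 0, 1, 1
  i=2: 1, 1, 2, 2
  i=3: 1, 2, 3, 3
  i=4: 1, 2, 3, 4

reading off 1-entries of Δ²R: w = (3, 1, 2, 4).

1 SE-corner of the 2-cell Rothe diagram gives Ess(w):

[(1, 2, 0)]


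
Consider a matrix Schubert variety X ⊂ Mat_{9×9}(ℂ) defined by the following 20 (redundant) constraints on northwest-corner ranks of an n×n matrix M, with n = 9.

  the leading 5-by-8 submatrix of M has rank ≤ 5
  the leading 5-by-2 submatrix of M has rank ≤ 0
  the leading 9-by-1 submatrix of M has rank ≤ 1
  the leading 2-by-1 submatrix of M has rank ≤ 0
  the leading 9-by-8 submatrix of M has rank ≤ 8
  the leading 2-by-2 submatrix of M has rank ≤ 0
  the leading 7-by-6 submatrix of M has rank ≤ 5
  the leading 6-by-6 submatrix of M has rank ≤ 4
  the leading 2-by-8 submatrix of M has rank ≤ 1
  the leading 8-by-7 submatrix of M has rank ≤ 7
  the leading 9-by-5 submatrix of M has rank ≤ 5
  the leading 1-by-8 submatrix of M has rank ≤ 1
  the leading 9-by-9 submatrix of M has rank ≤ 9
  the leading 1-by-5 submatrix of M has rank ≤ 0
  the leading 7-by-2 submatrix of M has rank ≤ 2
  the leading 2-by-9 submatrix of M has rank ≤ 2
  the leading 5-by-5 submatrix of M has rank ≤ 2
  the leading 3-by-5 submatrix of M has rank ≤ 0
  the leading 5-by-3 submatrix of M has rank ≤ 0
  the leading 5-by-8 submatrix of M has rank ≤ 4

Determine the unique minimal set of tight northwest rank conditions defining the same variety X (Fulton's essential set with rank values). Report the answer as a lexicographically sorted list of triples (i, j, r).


Rank table r_w(9×9) implied by the 20 constraints:

  R[1]: 0 | 0 | 0 | 0 | 0 | 1 | 1 | 1 | 1
  R[2]: 0 | 0 | 0 | 0 | 0 | 1 | 1 | 1 | 2
  R[3]: 0 | 0 | 0 | 0 | 0 | 1 | 2 | 2 | 3
  R[4]: 0 | 0 | 0 | 1 | 1 | 2 | 3 | 3 | 4
  R[5]: 0 | 0 | 0 | 1 | 2 | 3 | 4 | 4 | 5
  R[6]: 1 | 1 | 1 | 2 | 3 | 4 | 5 | 5 | 6
  R[7]: 1 | 2 | 2 | 3 | 4 | 5 | 6 | 6 | 7
  R[8]: 1 | 2 | 3 | 4 | 5 | 6 | 7 | 7 | 8
  R[9]: 1 | 2 | 3 | 4 | 5 | 6 | 7 | 8 | 9

second differences of R give the permutation w = (6, 9, 7, 4, 5, 1, 2, 3, 8).

Rothe diagram D(w) (23 cells), 3 SE-corners (essential conditions):

[(2, 8, 1), (3, 5, 0), (5, 3, 0)]


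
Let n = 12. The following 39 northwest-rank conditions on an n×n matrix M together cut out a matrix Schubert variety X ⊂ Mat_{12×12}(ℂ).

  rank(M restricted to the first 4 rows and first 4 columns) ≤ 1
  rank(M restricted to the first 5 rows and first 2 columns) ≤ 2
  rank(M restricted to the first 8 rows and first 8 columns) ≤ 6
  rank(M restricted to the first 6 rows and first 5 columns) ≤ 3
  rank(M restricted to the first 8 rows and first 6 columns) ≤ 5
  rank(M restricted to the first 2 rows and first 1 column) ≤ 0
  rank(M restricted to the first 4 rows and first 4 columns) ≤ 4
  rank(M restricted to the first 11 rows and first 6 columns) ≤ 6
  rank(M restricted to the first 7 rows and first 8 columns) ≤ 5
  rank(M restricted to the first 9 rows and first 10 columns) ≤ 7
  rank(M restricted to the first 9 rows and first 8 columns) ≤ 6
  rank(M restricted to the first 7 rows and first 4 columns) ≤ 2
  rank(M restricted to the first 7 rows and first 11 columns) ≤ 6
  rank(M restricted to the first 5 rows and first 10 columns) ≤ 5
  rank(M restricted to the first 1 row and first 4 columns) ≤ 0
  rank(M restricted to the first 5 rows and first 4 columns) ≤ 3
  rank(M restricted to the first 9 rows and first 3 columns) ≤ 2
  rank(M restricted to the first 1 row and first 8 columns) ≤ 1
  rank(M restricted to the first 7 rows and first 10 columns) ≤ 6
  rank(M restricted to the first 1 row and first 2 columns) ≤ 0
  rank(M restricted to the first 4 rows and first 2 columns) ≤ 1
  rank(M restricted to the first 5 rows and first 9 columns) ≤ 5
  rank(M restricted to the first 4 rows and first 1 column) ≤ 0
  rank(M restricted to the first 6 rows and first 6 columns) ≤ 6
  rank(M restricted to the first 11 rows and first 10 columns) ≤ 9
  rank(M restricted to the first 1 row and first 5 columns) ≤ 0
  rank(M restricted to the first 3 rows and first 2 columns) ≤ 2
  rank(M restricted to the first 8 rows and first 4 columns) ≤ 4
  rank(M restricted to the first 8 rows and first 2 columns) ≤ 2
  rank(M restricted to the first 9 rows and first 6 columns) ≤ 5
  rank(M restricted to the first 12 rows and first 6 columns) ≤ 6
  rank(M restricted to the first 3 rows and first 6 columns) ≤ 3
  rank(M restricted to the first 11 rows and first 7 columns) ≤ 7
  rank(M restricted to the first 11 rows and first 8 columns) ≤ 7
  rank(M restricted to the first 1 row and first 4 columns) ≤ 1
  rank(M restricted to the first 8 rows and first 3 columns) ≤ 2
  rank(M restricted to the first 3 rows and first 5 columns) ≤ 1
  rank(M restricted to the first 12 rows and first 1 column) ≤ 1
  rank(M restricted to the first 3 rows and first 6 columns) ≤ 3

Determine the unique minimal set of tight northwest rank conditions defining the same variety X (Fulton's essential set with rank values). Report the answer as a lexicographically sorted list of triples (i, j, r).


The tightest implied rank at each (i,j), from the 39 conditions:

  i=1: 0 | 0 | 0 | 0 | 0 | 1 | 1 | 1 | 1 | 1 | 1 | 1
  i=2: 0 | 1 | 1 | 1 | 1 | 2 | 2 | 2 | 2 | 2 | 2 | 2
  i=3: 0 | 1 | 1 | 1 | 1 | 2 | 3 | 3 | 3 | 3 | 3 | 3
  i=4: 0 | 1 | 1 | 1 | 2 | 3 | 4 | 4 | 4 | 4 | 4 | 4
  i=5: 1 | 2 | 2 | 2 | 3 | 4 | 5 | 5 | 5 | 5 | 5 | 5
  i=6: 1 | 2 | 2 | 2 | 3 | 4 | 5 | 5 | 6 | 6 | 6 | 6
  i=7: 1 | 2 | 2 | 2 | 3 | 4 | 5 | 5 | 6 | 6 | 6 | 7
  i=8: 1 | 2 | 2 | 3 | 4 | 5 | 6 | 6 | 7 | 7 | 7 | 8
  i=9: 1 | 2 | 2 | 3 | 4 | 5 | 6 | 6 | 7 | 7 | 8 | 9
  i=10: 1 | 2 | 3 | 4 | 5 | 6 | 7 | 7 | 8 | 8 | 9 | 10
  i=11: 1 | 2 | 3 | 4 | 5 | 6 | 7 | 7 | 8 | 9 | 10 | 11
  i=12: 1 | 2 | 3 | 4 | 5 | 6 | 7 | 8 | 9 | 10 | 11 | 12

hence w(1..12) = (6, 2, 7, 5, 1, 9, 12, 4, 11, 3, 10, 8).

Rothe diagram D(w) (26 cells), 11 SE-corners (essential conditions):

[(1, 5, 0), (3, 5, 1), (4, 1, 0), (4, 4, 1), (7, 4, 2), (7, 8, 5), (7, 11, 6), (9, 3, 2), (9, 8, 6), (9, 10, 7), (11, 8, 7)]


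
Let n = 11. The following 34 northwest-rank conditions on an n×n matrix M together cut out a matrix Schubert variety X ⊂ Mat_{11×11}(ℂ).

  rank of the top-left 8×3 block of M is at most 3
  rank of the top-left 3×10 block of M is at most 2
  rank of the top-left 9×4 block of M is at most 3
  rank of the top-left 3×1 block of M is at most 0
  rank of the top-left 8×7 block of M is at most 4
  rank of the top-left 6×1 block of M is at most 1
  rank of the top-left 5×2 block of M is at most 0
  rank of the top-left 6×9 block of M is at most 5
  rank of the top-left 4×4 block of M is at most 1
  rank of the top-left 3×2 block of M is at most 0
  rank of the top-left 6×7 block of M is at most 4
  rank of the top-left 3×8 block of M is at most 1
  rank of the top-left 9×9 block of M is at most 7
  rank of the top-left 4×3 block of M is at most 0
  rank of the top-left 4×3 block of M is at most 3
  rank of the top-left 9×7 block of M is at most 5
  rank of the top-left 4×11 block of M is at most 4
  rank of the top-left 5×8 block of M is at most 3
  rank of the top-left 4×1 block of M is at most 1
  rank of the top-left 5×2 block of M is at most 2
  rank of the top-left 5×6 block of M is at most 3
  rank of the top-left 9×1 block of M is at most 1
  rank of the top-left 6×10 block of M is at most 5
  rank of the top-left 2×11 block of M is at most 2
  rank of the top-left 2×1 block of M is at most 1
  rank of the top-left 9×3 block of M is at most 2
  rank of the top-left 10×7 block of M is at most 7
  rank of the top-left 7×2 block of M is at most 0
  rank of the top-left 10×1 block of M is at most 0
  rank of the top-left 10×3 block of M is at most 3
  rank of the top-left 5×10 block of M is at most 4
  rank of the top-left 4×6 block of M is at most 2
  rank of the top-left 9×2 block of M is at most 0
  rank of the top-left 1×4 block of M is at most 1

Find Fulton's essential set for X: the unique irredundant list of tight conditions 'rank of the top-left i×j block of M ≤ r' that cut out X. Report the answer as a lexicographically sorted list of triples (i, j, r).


The tightest implied rank at each (i,j), from the 34 conditions:

  row 1: 0 0 0 1 1 1 1 1 1 1 1
  row 2: 0 0 0 1 1 1 1 1 2 2 2
  row 3: 0 0 0 1 1 1 1 1 2 2 3
  row 4: 0 0 0 1 2 2 2 2 3 3 4
  row 5: 0 0 1 2 3 3 3 3 4 4 5
  row 6: 0 0 1 2 3 4 4 4 5 5 6
  row 7: 0 0 1 2 3 4 4 5 6 6 7
  row 8: 0 0 1 2 3 4 4 5 6 7 8
  row 9: 0 0 1 2 3 4 5 6 7 8 9
  row 10: 0 1 2 3 4 5 6 7 8 9 10
  row 11: 1 2 3 4 5 6 7 8 9 10 11

so w = (4, 9, 11, 5, 3, 6, 8, 10, 7, 2, 1).

|D(w)|=34, |Ess(w)|=6:

[(3, 8, 1), (3, 10, 2), (4, 3, 0), (8, 7, 4), (9, 2, 0), (10, 1, 0)]


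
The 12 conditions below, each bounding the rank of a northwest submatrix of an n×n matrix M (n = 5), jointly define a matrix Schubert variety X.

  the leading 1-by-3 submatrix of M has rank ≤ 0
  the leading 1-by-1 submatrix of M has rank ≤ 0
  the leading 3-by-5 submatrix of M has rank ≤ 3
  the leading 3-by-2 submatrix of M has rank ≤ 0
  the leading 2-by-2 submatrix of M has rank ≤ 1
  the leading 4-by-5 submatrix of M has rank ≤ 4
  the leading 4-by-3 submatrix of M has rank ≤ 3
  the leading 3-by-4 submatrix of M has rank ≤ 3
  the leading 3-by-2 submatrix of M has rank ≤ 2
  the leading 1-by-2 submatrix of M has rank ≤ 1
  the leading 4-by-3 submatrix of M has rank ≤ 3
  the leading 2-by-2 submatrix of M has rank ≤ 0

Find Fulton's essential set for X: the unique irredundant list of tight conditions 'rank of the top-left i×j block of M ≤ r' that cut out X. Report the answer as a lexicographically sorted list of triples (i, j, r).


Propagating the 12 rank bounds to every northwest block:

  i=1: 0 | 0 | 0 | 1 | 1
  i=2: 0 | 0 | 1 | 2 | 2
  i=3: 0 | 0 | 1 | 2 | 3
  i=4: 1 | 1 | 2 | 3 | 4
  i=5: 1 | 2 | 3 | 4 | 5

reading off 1-entries of Δ²R: w = (4, 3, 5, 1, 2).

Fulton essential set (2 of the 7 Rothe cells):

[(1, 3, 0), (3, 2, 0)]


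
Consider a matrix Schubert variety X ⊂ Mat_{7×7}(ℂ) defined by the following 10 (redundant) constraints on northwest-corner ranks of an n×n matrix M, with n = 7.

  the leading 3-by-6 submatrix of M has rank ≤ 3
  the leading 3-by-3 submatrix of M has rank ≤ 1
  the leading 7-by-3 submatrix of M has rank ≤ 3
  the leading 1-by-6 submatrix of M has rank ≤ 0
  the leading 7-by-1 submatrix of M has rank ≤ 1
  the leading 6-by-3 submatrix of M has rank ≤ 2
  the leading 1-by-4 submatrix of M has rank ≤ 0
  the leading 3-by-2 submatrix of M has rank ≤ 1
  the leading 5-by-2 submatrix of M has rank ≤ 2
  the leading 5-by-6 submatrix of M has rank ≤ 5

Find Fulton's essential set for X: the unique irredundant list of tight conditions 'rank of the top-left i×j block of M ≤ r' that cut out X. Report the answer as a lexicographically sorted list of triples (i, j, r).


The tightest implied rank at each (i,j), from the 10 conditions:

  row 1: 0 0 0 0 0 0 1
  row 2: 1 1 1 1 1 1 2
  row 3: 1 1 1 2 2 2 3
  row 4: 1 2 2 3 3 3 4
  row 5: 1 2 2 3 4 4 5
  row 6: 1 2 2 3 4 5 6
  row 7: 1 2 3 4 5 6 7

reading off 1-entries of Δ²R: w = (7, 1, 4, 2, 5, 6, 3).

Rothe diagram D(w) (10 cells), 3 SE-corners (essential conditions):

[(1, 6, 0), (3, 3, 1), (6, 3, 2)]


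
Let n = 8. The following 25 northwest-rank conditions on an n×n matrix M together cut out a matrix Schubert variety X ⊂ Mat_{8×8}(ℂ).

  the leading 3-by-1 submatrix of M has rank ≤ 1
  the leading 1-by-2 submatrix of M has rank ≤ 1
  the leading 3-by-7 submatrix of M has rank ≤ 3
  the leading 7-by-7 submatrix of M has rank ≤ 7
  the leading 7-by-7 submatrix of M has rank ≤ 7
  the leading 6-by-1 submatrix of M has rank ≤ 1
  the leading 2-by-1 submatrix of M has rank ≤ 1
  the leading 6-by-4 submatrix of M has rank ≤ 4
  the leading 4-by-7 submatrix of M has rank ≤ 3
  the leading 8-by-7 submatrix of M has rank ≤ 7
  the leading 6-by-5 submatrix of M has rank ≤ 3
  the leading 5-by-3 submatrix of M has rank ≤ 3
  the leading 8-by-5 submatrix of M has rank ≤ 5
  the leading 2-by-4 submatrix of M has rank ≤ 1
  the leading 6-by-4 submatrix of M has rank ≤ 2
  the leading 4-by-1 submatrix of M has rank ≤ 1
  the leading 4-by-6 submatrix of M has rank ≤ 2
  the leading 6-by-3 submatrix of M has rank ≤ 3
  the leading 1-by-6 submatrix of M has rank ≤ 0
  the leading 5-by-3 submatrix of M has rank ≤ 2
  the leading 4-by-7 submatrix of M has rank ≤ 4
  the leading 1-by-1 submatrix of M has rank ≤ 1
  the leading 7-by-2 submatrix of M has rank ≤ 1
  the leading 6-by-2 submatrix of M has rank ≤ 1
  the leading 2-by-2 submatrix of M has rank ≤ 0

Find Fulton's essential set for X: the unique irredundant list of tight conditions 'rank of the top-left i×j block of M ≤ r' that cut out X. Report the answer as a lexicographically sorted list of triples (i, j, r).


Reconstructing r_w from the 25 given conditions:

  i=1: 0, 0, 0, 0, 0, 0, 1, 1
  i=2: 0, 0, 1, 1, 1, 1, 2, 2
  i=3: 1, 1, 2, 2, 2, 2, 3, 3
  i=4: 1, 1, 2, 2, 2, 2, 3, 4
  i=5: 1, 1, 2, 2, 3, 3, 4, 5
  i=6: 1, 1, 2, 2, 3, 4, 5, 6
  i=7: 1, 1, 2, 3, 4, 5, 6, 7
  i=8: 1, 2, 3, 4, 5, 6, 7, 8

giving w = (7, 3, 1, 8, 5, 6, 4, 2) via Δ²R.

ℓ(w)=17; the 5 essential cells (i,j,r):

[(1, 6, 0), (2, 2, 0), (4, 6, 2), (6, 4, 2), (7, 2, 1)]


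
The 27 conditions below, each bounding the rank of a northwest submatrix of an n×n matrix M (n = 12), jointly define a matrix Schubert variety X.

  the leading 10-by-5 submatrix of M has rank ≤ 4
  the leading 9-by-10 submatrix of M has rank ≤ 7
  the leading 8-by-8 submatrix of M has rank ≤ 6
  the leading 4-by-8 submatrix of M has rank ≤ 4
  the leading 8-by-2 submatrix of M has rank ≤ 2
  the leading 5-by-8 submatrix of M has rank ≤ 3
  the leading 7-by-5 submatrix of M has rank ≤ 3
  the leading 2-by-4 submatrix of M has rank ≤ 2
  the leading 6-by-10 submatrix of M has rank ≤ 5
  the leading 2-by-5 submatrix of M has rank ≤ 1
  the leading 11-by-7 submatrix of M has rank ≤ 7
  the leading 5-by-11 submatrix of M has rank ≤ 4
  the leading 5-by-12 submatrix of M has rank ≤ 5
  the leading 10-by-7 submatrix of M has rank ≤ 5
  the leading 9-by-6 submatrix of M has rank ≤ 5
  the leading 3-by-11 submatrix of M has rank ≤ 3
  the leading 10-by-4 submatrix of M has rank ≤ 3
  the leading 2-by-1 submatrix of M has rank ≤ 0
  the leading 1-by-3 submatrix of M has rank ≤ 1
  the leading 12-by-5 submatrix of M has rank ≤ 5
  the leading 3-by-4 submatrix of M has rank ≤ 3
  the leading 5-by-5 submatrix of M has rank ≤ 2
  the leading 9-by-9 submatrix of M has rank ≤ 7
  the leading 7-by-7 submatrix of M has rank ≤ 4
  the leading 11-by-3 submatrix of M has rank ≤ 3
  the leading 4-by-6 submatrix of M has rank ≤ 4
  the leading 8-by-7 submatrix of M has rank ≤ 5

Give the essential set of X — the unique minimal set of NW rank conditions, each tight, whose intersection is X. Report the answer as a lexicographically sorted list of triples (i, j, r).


Reconstructing r_w from the 27 given conditions:

  i=1: 0  1  1  1  1  1  1  1  1  1  1  1
  i=2: 0  1  1  1  1  2  2  2  2  2  2  2
  i=3: 1  2  2  2  2  3  3  3  3  3  3  3
  i=4: 1  2  2  2  2  3  3  3  4  4  4  4
  i=5: 1  2  2  2  2  3  3  3  4  4  4  5
  i=6: 1  2  3  3  3  4  4  4  5  5  5  6
  i=7: 1  2  3  3  3  4  4  5  6  6  6  7
  i=8: 1  2  3  3  4  5  5  6  7  7  7  8
  i=9: 1  2  3  3  4  5  5  6  7  7  8  9
  i=10: 1  2  3  3  4  5  5  6  7  8  9  10
  i=11: 1  2  3  4  5  6  6  7  8  9  10  11
  i=12: 1  2  3  4  5  6  7  8  9  10  11  12

reading off 1-entries of Δ²R: w = (2, 6, 1, 9, 12, 3, 8, 5, 11, 10, 4, 7).

|D(w)|=26, |Ess(w)|=10:

[(2, 1, 0), (2, 5, 1), (5, 5, 2), (5, 8, 3), (5, 11, 4), (7, 5, 3), (7, 7, 4), (9, 10, 7), (10, 4, 3), (10, 7, 5)]


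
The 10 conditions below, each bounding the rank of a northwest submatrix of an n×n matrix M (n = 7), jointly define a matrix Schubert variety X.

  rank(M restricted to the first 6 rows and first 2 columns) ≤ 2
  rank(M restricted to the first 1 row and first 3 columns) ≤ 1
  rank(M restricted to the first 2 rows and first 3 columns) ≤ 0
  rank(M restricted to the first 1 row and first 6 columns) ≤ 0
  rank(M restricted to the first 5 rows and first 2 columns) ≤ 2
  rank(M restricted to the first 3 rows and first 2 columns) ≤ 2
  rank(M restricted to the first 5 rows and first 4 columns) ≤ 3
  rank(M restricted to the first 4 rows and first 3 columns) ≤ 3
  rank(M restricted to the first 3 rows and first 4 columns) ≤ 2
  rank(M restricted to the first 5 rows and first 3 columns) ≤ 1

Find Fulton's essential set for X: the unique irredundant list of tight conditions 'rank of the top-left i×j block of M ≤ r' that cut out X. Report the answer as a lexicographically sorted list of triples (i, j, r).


Propagating the 10 rank bounds to every northwest block:

  i=1: 0 | 0 | 0 | 0 | 0 | 0 | 1
  i=2: 0 | 0 | 0 | 1 | 1 | 1 | 2
  i=3: 1 | 1 | 1 | 2 | 2 | 2 | 3
  i=4: 1 | 1 | 1 | 2 | 3 | 3 | 4
  i=5: 1 | 1 | 1 | 2 | 3 | 4 | 5
  i=6: 1 | 2 | 2 | 3 | 4 | 5 | 6
  i=7: 1 | 2 | 3 | 4 | 5 | 6 | 7

reading off 1-entries of Δ²R: w = (7, 4, 1, 5, 6, 2, 3).

Fulton essential set (3 of the 13 Rothe cells):

[(1, 6, 0), (2, 3, 0), (5, 3, 1)]


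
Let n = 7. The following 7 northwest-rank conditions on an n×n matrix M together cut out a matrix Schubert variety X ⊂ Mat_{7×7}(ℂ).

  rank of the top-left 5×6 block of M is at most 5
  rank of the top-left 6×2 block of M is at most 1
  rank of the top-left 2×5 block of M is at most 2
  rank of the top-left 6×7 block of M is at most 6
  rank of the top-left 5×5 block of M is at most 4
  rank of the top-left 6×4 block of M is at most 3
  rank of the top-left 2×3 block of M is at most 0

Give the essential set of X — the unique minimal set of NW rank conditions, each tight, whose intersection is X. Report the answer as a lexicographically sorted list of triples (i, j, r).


Recovering R(i,j) via the rank-extension bound from the 7 conditions:

  0, 0, 0, 1, 1, 1, 1
  0, 0, 0, 1, 2, 2, 2
  1, 1, 1, 2, 3, 3, 3
  1, 1, 2, 3, 4, 4, 4
  1, 1, 2, 3, 4, 5, 5
  1, 1, 2, 3, 4, 5, 6
  1, 2, 3, 4, 5, 6, 7

reading off 1-entries of Δ²R: w = (4, 5, 1, 3, 6, 7, 2).

D(w) has 9 cells with 2 SE-corners; essential set:

[(2, 3, 0), (6, 2, 1)]


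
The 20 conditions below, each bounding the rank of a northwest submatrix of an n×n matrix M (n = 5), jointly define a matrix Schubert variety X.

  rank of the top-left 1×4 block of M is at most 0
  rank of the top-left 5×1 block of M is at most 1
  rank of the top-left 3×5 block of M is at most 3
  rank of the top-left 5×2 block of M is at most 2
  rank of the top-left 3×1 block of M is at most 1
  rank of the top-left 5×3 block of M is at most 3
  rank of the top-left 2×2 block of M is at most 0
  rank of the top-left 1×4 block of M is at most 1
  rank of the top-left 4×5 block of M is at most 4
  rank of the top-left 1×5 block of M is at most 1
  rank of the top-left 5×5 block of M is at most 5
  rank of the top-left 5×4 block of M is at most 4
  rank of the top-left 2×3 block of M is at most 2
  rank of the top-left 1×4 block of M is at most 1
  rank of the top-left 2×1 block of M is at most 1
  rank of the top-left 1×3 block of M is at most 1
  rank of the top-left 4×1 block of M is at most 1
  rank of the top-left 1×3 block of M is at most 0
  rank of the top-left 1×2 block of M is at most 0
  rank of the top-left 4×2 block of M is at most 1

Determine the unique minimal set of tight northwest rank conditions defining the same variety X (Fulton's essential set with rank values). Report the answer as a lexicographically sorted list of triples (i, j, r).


Propagating the 20 rank bounds to every northwest block:

  0  0  0  0  1
  0  0  1  1  2
  1  1  2  2  3
  1  1  2  3  4
  1  2  3  4  5

so w = (5, 3, 1, 4, 2).

3 SE-corners of the 7-cell Rothe diagram give Ess(w):

[(1, 4, 0), (2, 2, 0), (4, 2, 1)]


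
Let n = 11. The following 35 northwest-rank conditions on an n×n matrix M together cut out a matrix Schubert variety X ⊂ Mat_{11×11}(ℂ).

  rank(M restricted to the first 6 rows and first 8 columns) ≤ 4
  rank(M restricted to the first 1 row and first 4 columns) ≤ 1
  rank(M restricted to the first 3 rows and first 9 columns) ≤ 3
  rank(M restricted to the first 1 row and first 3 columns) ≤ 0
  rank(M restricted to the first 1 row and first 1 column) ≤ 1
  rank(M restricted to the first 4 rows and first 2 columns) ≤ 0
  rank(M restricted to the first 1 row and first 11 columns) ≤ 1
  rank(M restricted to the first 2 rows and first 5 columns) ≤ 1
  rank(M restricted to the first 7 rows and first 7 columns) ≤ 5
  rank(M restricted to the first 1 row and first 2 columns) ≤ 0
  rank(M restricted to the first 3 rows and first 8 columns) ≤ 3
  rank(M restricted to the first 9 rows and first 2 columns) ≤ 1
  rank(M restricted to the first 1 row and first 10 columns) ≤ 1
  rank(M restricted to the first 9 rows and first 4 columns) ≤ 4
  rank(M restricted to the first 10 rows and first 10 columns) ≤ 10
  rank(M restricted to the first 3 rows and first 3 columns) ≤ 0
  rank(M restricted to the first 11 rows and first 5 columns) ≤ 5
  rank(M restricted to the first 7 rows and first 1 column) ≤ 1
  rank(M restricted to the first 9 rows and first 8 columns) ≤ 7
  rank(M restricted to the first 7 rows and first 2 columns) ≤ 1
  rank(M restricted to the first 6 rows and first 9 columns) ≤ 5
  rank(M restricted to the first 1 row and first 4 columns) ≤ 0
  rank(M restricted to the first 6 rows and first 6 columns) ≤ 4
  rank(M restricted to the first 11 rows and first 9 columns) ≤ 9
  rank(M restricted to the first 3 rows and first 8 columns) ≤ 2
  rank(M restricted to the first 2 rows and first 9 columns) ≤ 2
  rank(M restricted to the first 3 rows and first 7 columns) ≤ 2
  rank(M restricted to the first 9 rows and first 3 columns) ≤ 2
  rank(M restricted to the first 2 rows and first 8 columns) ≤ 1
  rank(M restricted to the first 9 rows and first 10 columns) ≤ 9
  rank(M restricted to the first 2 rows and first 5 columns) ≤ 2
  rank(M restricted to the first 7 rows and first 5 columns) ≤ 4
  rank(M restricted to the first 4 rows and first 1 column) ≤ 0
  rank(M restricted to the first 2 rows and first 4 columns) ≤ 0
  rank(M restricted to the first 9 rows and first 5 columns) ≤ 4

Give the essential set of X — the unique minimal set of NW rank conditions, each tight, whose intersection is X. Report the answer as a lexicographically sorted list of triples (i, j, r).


Computing R[i][j] = min implied NW-rank bound (n=11, 35 conditions):

  0 | 0 | 0 | 0 | 1 | 1 | 1 | 1 | 1 | 1 | 1
  0 | 0 | 0 | 0 | 1 | 1 | 1 | 1 | 2 | 2 | 2
  0 | 0 | 0 | 1 | 2 | 2 | 2 | 2 | 3 | 3 | 3
  0 | 0 | 1 | 2 | 3 | 3 | 3 | 3 | 4 | 4 | 4
  1 | 1 | 2 | 3 | 4 | 4 | 4 | 4 | 5 | 5 | 5
  1 | 1 | 2 | 3 | 4 | 4 | 4 | 4 | 5 | 6 | 6
  1 | 1 | 2 | 3 | 4 | 5 | 5 | 5 | 6 | 7 | 7
  1 | 1 | 2 | 3 | 4 | 5 | 6 | 6 | 7 | 8 | 8
  1 | 1 | 2 | 3 | 4 | 5 | 6 | 7 | 8 | 9 | 9
  1 | 2 | 3 | 4 | 5 | 6 | 7 | 8 | 9 | 10 | 10
  1 | 2 | 3 | 4 | 5 | 6 | 7 | 8 | 9 | 10 | 11

so w = (5, 9, 4, 3, 1, 10, 6, 7, 8, 2, 11).

D(w) has 23 cells with 6 SE-corners; essential set:

[(2, 4, 0), (2, 8, 1), (3, 3, 0), (4, 2, 0), (6, 8, 4), (9, 2, 1)]


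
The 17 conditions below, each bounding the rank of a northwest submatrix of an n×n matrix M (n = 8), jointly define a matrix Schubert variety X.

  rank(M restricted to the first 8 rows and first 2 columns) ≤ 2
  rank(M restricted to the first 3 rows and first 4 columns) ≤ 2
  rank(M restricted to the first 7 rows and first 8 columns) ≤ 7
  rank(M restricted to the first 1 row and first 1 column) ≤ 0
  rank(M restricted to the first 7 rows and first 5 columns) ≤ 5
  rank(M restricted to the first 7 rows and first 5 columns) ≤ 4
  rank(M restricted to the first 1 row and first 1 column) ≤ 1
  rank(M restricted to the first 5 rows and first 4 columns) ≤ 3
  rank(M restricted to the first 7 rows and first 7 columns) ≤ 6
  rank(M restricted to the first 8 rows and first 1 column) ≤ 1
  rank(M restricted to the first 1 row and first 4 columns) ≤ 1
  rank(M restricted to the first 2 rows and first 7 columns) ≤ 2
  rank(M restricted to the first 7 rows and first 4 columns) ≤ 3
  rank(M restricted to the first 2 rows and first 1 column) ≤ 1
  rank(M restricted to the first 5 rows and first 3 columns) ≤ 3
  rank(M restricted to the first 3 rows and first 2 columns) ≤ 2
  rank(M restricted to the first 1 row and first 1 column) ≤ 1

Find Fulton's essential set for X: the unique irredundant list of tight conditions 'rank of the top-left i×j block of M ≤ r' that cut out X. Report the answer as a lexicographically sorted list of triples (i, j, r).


Computing R[i][j] = min implied NW-rank bound (n=8, 17 conditions):

  row 1: 0 | 1 | 1 | 1 | 1 | 1 | 1 | 1
  row 2: 1 | 2 | 2 | 2 | 2 | 2 | 2 | 2
  row 3: 1 | 2 | 2 | 2 | 3 | 3 | 3 | 3
  row 4: 1 | 2 | 3 | 3 | 4 | 4 | 4 | 4
  row 5: 1 | 2 | 3 | 3 | 4 | 5 | 5 | 5
  row 6: 1 | 2 | 3 | 3 | 4 | 5 | 6 | 6
  row 7: 1 | 2 | 3 | 3 | 4 | 5 | 6 | 7
  row 8: 1 | 2 | 3 | 4 | 5 | 6 | 7 | 8

hence w(1..8) = (2, 1, 5, 3, 6, 7, 8, 4).

3 SE-corners of the 6-cell Rothe diagram give Ess(w):

[(1, 1, 0), (3, 4, 2), (7, 4, 3)]


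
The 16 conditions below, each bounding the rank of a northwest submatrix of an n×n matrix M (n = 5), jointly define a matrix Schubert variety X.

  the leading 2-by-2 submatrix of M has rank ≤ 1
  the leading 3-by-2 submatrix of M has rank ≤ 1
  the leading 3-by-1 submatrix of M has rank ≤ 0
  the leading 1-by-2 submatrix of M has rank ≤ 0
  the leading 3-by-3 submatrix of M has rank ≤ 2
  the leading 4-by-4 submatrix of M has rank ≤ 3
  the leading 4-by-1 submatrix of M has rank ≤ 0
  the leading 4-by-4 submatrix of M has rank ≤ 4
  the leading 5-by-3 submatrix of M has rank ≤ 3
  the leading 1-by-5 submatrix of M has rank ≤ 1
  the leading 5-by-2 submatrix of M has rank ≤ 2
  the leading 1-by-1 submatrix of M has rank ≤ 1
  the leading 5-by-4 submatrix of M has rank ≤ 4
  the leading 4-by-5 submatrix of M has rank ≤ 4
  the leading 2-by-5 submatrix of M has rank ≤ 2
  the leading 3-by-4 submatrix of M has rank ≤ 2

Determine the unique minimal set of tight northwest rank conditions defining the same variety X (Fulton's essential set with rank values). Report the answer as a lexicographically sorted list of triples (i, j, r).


Recovering R(i,j) via the rank-extension bound from the 16 conditions:

  row 1: 0 0 1 1 1
  row 2: 0 1 2 2 2
  row 3: 0 1 2 2 3
  row 4: 0 1 2 3 4
  row 5: 1 2 3 4 5

second differences of R give the permutation w = (3, 2, 5, 4, 1).

|D(w)|=6, |Ess(w)|=3:

[(1, 2, 0), (3, 4, 2), (4, 1, 0)]


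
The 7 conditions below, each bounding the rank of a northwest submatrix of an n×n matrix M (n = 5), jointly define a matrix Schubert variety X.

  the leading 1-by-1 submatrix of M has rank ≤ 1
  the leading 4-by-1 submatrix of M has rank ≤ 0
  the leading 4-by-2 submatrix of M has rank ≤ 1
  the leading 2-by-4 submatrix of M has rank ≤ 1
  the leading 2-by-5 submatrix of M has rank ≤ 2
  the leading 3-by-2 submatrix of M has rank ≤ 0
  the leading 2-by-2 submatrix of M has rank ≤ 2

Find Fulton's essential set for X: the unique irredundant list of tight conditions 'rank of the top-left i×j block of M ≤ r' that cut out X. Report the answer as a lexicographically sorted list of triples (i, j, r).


Reconstructing r_w from the 7 given conditions:

  0  0  1  1  1
  0  0  1  1  2
  0  0  1  2  3
  0  1  2  3  4
  1  2  3  4  5

so w = (3, 5, 4, 2, 1).

D(w) has 8 cells with 3 SE-corners; essential set:

[(2, 4, 1), (3, 2, 0), (4, 1, 0)]


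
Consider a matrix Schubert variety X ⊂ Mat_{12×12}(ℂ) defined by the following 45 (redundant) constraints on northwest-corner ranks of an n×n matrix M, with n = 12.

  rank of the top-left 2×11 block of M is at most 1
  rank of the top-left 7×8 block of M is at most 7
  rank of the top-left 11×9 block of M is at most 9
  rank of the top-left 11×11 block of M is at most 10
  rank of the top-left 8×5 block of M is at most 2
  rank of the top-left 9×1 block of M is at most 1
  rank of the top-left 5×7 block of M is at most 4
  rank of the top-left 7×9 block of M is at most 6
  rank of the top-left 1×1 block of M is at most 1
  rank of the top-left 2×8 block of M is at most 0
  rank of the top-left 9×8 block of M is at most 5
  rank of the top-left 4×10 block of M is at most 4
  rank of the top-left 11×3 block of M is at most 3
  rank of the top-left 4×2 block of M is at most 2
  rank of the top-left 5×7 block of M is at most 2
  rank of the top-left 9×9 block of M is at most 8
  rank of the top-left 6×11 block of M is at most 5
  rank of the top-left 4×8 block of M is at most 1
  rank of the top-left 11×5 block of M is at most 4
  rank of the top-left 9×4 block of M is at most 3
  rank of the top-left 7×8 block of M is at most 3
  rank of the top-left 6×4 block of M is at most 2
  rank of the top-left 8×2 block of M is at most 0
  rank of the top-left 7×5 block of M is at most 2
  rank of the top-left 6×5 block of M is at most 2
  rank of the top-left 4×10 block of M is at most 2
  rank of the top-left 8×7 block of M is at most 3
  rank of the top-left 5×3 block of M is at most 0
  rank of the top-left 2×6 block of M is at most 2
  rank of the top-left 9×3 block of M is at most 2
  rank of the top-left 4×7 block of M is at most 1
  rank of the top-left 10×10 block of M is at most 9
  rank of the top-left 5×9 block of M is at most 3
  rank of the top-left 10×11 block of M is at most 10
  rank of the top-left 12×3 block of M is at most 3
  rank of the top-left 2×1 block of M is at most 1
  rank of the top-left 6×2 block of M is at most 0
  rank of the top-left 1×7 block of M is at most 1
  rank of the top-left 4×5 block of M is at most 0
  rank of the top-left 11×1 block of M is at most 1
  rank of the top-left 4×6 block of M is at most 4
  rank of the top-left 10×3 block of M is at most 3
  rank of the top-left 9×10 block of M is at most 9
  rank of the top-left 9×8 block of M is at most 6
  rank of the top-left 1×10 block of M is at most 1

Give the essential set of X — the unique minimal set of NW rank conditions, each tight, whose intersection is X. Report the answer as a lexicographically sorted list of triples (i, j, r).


Propagating the 45 rank bounds to every northwest block:

  i=1: 0, 0, 0, 0, 0, 0, 0, 0, 1, 1, 1, 1
  i=2: 0, 0, 0, 0, 0, 0, 0, 0, 1, 1, 1, 2
  i=3: 0, 0, 0, 0, 0, 1, 1, 1, 2, 2, 2, 3
  i=4: 0, 0, 0, 0, 0, 1, 1, 1, 2, 2, 3, 4
  i=5: 0, 0, 0, 1, 1, 2, 2, 2, 3, 3, 4, 5
  i=6: 0, 0, 1, 2, 2, 3, 3, 3, 4, 4, 5, 6
  i=7: 0, 0, 1, 2, 2, 3, 3, 3, 4, 5, 6, 7
  i=8: 0, 0, 1, 2, 2, 3, 3, 4, 5, 6, 7, 8
  i=9: 1, 1, 2, 3, 3, 4, 4, 5, 6, 7, 8, 9
  i=10: 1, 2, 3, 4, 4, 5, 5, 6, 7, 8, 9, 10
  i=11: 1, 2, 3, 4, 4, 5, 6, 7, 8, 9, 10, 11
  i=12: 1, 2, 3, 4, 5, 6, 7, 8, 9, 10, 11, 12

so w = (9, 12, 6, 11, 4, 3, 10, 8, 1, 2, 7, 5).

Fulton essential set (11 of the 46 Rothe cells):

[(2, 8, 0), (2, 11, 1), (4, 5, 0), (4, 8, 1), (4, 10, 2), (5, 3, 0), (7, 8, 3), (8, 2, 0), (8, 5, 2), (8, 7, 3), (11, 5, 4)]
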